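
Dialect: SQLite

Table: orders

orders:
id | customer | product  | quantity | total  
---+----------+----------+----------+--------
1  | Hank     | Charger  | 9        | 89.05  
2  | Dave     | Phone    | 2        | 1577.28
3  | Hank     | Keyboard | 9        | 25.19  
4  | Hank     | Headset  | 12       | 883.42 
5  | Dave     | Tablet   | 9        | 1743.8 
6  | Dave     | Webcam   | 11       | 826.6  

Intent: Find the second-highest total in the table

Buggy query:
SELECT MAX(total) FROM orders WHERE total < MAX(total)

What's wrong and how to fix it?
Bug: MAX(total) on the right of the comparison is an aggregate-in-WHERE error

Fix: Put the inner MAX in a scalar subquery

Corrected query:
SELECT MAX(total) FROM orders WHERE total < (SELECT MAX(total) FROM orders)

Result:
MAX(total)
----------
1577.28   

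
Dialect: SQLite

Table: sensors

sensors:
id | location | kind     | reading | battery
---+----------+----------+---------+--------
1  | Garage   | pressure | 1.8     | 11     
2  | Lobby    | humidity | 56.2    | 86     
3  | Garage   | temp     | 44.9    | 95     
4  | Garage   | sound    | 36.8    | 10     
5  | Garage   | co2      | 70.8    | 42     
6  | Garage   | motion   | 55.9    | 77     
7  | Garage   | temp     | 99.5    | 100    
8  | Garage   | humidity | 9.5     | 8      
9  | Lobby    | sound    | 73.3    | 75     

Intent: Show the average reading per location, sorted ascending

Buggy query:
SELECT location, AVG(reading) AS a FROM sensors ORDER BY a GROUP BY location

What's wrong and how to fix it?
Bug: ORDER BY appears before GROUP BY; SQL clause order requires GROUP BY first

Fix: Move ORDER BY to the end, after GROUP BY

Corrected query:
SELECT location, AVG(reading) AS a FROM sensors GROUP BY location ORDER BY a

Result:
location | a    
---------+------
Garage   | 45.6 
Lobby    | 64.75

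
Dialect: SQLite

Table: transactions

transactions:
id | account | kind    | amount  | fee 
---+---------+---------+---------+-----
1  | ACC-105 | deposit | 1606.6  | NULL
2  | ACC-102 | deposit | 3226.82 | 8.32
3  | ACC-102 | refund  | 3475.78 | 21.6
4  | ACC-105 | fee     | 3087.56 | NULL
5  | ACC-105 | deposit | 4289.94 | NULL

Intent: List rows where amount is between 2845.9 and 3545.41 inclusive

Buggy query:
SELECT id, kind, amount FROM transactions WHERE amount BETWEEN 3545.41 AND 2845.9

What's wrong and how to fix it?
Bug: BETWEEN expects the lower bound first; with 3545.41 AND 2845.9 the range is empty

Fix: Write BETWEEN 2845.9 AND 3545.41

Corrected query:
SELECT id, kind, amount FROM transactions WHERE amount BETWEEN 2845.9 AND 3545.41

Result:
id | kind    | amount 
---+---------+--------
2  | deposit | 3226.82
3  | refund  | 3475.78
4  | fee     | 3087.56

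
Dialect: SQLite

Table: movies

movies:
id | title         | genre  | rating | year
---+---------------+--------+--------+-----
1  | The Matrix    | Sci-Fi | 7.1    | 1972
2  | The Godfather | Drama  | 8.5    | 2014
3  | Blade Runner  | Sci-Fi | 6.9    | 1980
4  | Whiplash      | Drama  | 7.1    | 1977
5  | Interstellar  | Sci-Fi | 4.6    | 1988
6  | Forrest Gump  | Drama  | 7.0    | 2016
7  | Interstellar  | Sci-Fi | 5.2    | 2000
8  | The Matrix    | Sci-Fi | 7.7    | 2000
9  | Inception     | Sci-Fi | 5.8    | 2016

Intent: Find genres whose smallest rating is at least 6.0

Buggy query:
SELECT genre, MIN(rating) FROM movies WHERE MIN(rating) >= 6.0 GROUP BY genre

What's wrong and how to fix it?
Bug: MIN() in WHERE is a misuse of aggregate

Fix: Use HAVING for the per-group MIN condition

Corrected query:
SELECT genre, MIN(rating) FROM movies GROUP BY genre HAVING MIN(rating) >= 6.0

Result:
genre | MIN(rating)
------+------------
Drama | 7          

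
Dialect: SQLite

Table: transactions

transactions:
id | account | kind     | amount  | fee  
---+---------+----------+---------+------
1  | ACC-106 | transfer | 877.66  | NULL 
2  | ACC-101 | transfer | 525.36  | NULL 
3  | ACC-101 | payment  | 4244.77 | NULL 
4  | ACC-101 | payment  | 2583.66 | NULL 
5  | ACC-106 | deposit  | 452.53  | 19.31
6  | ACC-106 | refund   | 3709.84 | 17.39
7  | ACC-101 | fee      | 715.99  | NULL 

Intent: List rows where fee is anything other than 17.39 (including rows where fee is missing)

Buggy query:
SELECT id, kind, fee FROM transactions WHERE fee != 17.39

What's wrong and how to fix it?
Bug: 'fee != 17.39' is unknown when fee is NULL, so NULL rows are silently excluded

Fix: Handle NULL separately with IS NULL alongside the inequality

Corrected query:
SELECT id, kind, fee FROM transactions WHERE fee != 17.39 OR fee IS NULL

Result:
id | kind     | fee  
---+----------+------
1  | transfer | NULL 
2  | transfer | NULL 
3  | payment  | NULL 
4  | payment  | NULL 
5  | deposit  | 19.31
7  | fee      | NULL 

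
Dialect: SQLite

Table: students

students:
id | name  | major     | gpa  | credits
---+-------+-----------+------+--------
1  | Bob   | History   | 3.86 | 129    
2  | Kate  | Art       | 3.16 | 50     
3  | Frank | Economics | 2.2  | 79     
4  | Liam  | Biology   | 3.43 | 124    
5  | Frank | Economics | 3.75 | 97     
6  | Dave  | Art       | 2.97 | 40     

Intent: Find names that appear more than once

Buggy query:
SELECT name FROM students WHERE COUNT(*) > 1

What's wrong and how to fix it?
Bug: WHERE can't reference COUNT(*); aggregates are computed after WHERE

Fix: GROUP BY name, then filter groups with HAVING COUNT(*) > 1

Corrected query:
SELECT name FROM students GROUP BY name HAVING COUNT(*) > 1

Result:
name 
-----
Frank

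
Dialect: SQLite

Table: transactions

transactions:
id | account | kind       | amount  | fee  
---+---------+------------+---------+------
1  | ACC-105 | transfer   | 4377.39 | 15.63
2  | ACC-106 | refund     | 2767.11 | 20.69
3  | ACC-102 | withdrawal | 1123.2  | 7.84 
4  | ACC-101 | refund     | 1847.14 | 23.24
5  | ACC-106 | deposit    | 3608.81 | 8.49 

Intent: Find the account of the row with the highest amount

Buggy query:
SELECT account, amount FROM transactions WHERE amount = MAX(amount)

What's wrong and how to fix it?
Bug: WHERE is evaluated per row; an aggregate over the whole table isn't defined there

Fix: Use a subquery: WHERE amount = (SELECT MAX(amount) FROM transactions)

Corrected query:
SELECT account, amount FROM transactions WHERE amount = (SELECT MAX(amount) FROM transactions)

Result:
account | amount 
--------+--------
ACC-105 | 4377.39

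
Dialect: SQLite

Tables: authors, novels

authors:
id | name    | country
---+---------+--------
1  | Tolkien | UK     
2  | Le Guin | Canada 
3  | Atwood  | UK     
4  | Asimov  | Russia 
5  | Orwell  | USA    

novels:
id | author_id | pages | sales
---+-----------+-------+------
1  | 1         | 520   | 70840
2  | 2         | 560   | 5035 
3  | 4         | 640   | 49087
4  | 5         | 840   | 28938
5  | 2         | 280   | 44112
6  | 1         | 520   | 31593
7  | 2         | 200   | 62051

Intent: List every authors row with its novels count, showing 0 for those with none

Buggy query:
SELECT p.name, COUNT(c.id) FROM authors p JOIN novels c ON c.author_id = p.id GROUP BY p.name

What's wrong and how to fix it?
Bug: INNER JOIN drops authors rows that have no matching novels rows

Fix: Use LEFT JOIN so parents without children still appear (COUNT(c.id) gives 0)

Corrected query:
SELECT p.name, COUNT(c.id) FROM authors p LEFT JOIN novels c ON c.author_id = p.id GROUP BY p.name

Result:
name    | COUNT(c.id)
--------+------------
Asimov  | 1          
Atwood  | 0          
Le Guin | 3          
Orwell  | 1          
Tolkien | 2          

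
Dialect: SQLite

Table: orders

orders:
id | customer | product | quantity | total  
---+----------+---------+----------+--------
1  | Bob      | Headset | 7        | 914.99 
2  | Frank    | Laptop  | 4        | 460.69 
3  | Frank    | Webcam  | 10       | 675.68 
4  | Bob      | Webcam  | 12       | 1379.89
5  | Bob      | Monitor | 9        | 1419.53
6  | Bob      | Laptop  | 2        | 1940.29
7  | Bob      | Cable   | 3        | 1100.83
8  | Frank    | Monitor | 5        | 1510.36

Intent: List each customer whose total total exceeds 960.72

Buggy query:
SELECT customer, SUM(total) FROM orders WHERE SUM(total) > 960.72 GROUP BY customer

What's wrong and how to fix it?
Bug: Aggregate functions cannot appear in a WHERE clause

Fix: Move the aggregate condition to a HAVING clause

Corrected query:
SELECT customer, SUM(total) FROM orders GROUP BY customer HAVING SUM(total) > 960.72

Result:
customer | SUM(total)
---------+-----------
Bob      | 6755.53   
Frank    | 2646.73   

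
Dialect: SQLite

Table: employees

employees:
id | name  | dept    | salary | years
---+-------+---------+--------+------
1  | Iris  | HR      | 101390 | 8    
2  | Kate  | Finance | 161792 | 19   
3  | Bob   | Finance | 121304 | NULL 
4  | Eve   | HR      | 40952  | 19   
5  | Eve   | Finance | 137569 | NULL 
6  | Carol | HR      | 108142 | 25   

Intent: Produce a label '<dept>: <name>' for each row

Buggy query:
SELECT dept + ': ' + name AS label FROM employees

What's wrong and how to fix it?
Bug: SQLite uses || for string concatenation; + coerces text to numbers (yielding 0)

Fix: Replace + with || to concatenate text

Corrected query:
SELECT dept || ': ' || name AS label FROM employees

Result:
label        
-------------
HR: Iris     
Finance: Kate
Finance: Bob 
HR: Eve      
Finance: Eve 
HR: Carol    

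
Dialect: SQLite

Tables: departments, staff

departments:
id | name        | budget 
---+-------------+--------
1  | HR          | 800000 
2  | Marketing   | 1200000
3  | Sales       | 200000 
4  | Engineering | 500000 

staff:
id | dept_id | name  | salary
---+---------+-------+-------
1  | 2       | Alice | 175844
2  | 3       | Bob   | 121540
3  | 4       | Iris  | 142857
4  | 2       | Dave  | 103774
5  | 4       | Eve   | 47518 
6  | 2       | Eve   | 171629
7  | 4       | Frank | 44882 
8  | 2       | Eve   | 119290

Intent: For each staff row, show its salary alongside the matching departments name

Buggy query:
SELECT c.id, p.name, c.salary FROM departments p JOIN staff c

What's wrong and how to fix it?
Bug: Missing join condition: each staff row is matched to all departments rows instead of just its own

Fix: Add ON c.dept_id = p.id to the JOIN

Corrected query:
SELECT c.id, p.name, c.salary FROM departments p JOIN staff c ON c.dept_id = p.id

Result:
id | name        | salary
---+-------------+-------
1  | Marketing   | 175844
2  | Sales       | 121540
3  | Engineering | 142857
4  | Marketing   | 103774
5  | Engineering | 47518 
6  | Marketing   | 171629
7  | Engineering | 44882 
8  | Marketing   | 119290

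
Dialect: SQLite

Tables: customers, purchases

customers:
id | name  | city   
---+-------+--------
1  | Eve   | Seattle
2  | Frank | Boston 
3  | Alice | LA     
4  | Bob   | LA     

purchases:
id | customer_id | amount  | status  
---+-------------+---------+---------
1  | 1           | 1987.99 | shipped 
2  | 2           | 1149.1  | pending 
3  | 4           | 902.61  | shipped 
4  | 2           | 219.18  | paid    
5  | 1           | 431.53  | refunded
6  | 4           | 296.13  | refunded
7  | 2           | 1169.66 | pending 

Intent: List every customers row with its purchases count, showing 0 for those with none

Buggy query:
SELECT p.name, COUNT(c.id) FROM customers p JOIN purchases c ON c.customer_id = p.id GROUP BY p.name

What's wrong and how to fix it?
Bug: INNER JOIN drops customers rows that have no matching purchases rows

Fix: Use LEFT JOIN so parents without children still appear (COUNT(c.id) gives 0)

Corrected query:
SELECT p.name, COUNT(c.id) FROM customers p LEFT JOIN purchases c ON c.customer_id = p.id GROUP BY p.name

Result:
name  | COUNT(c.id)
------+------------
Alice | 0          
Bob   | 2          
Eve   | 2          
Frank | 3          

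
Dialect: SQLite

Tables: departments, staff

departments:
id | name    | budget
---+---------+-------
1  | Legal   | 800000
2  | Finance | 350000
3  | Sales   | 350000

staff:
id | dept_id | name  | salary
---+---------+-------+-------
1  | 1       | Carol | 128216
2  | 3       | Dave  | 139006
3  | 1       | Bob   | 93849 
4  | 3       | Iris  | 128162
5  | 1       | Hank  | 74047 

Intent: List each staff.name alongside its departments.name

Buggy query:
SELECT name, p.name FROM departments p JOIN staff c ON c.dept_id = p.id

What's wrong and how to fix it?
Bug: Both tables have a 'name' column; the unqualified reference is ambiguous

Fix: Prefix ambiguous columns with the table alias

Corrected query:
SELECT c.name, p.name FROM departments p JOIN staff c ON c.dept_id = p.id

Result:
name  | name 
------+------
Carol | Legal
Dave  | Sales
Bob   | Legal
Iris  | Sales
Hank  | Legal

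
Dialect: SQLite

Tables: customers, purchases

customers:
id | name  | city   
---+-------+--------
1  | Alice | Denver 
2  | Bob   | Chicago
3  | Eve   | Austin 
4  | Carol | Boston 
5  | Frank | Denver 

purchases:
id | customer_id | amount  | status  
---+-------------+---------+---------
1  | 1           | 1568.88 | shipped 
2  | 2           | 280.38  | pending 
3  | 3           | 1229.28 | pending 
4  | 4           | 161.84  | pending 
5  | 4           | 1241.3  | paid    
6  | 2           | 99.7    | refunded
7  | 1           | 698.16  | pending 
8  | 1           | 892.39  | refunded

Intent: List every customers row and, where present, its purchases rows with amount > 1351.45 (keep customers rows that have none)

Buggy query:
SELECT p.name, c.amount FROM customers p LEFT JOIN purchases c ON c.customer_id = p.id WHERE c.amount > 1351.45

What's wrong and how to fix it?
Bug: A WHERE condition on the right-hand table after LEFT JOIN drops unmatched parents

Fix: Put 'c.amount > 1351.45' in the JOIN's ON clause instead of WHERE

Corrected query:
SELECT p.name, c.amount FROM customers p LEFT JOIN purchases c ON c.customer_id = p.id AND c.amount > 1351.45

Result:
name  | amount 
------+--------
Alice | 1568.88
Bob   | NULL   
Eve   | NULL   
Carol | NULL   
Frank | NULL   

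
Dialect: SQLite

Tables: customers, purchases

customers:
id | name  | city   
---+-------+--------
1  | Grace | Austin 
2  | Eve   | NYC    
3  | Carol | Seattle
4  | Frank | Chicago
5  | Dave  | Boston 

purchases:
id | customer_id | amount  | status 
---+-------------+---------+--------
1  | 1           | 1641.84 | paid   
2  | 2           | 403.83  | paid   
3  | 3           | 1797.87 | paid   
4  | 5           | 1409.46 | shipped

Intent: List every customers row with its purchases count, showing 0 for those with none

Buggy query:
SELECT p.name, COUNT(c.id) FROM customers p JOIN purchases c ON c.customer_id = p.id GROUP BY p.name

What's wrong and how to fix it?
Bug: INNER JOIN drops customers rows that have no matching purchases rows

Fix: Switch to LEFT JOIN to retain unmatched parent rows

Corrected query:
SELECT p.name, COUNT(c.id) FROM customers p LEFT JOIN purchases c ON c.customer_id = p.id GROUP BY p.name

Result:
name  | COUNT(c.id)
------+------------
Carol | 1          
Dave  | 1          
Eve   | 1          
Frank | 0          
Grace | 1          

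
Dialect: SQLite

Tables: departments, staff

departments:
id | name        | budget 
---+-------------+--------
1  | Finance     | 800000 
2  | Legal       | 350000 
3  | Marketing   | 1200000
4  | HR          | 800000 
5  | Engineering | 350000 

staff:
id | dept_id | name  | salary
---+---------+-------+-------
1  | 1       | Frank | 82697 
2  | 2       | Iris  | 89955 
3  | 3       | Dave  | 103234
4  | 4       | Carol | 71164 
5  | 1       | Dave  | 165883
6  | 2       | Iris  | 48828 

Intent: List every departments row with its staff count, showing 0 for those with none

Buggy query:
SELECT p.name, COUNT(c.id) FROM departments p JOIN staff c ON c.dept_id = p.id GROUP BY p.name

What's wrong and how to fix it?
Bug: INNER JOIN drops departments rows that have no matching staff rows

Fix: Switch to LEFT JOIN to retain unmatched parent rows

Corrected query:
SELECT p.name, COUNT(c.id) FROM departments p LEFT JOIN staff c ON c.dept_id = p.id GROUP BY p.name

Result:
name        | COUNT(c.id)
------------+------------
Engineering | 0          
Finance     | 2          
HR          | 1          
Legal       | 2          
Marketing   | 1          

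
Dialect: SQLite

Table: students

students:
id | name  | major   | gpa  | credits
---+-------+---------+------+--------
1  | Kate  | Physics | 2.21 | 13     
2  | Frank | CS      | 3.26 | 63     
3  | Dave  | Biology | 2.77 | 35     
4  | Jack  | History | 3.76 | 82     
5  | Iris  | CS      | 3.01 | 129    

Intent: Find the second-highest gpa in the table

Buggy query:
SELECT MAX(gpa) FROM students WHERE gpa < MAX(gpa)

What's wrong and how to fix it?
Bug: MAX(gpa) on the right of the comparison is an aggregate-in-WHERE error

Fix: Compute the overall MAX in a subquery, then take MAX of rows below it

Corrected query:
SELECT MAX(gpa) FROM students WHERE gpa < (SELECT MAX(gpa) FROM students)

Result:
MAX(gpa)
--------
3.26    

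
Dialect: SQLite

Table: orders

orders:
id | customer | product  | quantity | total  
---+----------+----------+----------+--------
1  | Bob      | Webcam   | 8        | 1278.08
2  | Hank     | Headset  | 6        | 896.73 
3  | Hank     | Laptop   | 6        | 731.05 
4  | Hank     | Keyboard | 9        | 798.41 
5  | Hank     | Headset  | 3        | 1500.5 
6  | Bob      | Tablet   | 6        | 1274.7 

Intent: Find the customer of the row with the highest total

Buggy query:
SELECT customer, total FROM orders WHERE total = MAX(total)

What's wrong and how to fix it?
Bug: MAX(total) is an aggregate and cannot be used directly in WHERE

Fix: Wrap MAX in a scalar subquery so WHERE compares against a single value

Corrected query:
SELECT customer, total FROM orders WHERE total = (SELECT MAX(total) FROM orders)

Result:
customer | total 
---------+-------
Hank     | 1500.5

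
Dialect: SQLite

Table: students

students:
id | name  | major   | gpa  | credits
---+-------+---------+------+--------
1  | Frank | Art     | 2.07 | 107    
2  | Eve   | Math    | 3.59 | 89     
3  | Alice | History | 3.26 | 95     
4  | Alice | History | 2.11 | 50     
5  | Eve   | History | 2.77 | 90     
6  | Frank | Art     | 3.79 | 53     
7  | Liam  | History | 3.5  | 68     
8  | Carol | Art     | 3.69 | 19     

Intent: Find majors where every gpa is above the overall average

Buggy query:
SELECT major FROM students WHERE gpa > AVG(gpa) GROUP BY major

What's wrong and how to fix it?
Bug: AVG() is an aggregate; it can't sit directly in WHERE

Fix: Compute the overall average in a scalar subquery and compare each group's MIN against it in HAVING

Corrected query:
SELECT major FROM students GROUP BY major HAVING MIN(gpa) > (SELECT AVG(gpa) FROM students)

Result:
major
-----
Math 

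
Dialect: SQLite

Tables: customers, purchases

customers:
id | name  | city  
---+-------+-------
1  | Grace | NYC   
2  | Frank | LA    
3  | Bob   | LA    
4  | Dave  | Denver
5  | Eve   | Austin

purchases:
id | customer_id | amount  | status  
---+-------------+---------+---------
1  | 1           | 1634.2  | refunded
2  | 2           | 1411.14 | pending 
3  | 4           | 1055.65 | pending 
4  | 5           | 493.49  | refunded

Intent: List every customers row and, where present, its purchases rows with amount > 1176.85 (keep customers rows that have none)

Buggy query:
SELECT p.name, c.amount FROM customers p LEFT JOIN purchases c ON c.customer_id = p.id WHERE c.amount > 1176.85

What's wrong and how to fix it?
Bug: Filtering c.amount in WHERE discards the NULL rows produced by LEFT JOIN, turning it into an inner join

Fix: Put 'c.amount > 1176.85' in the JOIN's ON clause instead of WHERE

Corrected query:
SELECT p.name, c.amount FROM customers p LEFT JOIN purchases c ON c.customer_id = p.id AND c.amount > 1176.85

Result:
name  | amount 
------+--------
Grace | 1634.2 
Frank | 1411.14
Bob   | NULL   
Dave  | NULL   
Eve   | NULL   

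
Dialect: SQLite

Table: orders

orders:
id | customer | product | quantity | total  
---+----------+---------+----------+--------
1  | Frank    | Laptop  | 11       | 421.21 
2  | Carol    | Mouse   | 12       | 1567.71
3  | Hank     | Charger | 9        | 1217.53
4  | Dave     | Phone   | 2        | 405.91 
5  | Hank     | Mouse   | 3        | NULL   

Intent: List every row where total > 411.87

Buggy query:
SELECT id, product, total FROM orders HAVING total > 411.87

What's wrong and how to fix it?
Bug: HAVING filters the output of aggregation, but this query has no GROUP BY and no aggregate functions, so SQLite rejects it (HAVING clause on a non-aggregate query); the condition here is per row

Fix: Use WHERE for row-level filtering

Corrected query:
SELECT id, product, total FROM orders WHERE total > 411.87

Result:
id | product | total  
---+---------+--------
1  | Laptop  | 421.21 
2  | Mouse   | 1567.71
3  | Charger | 1217.53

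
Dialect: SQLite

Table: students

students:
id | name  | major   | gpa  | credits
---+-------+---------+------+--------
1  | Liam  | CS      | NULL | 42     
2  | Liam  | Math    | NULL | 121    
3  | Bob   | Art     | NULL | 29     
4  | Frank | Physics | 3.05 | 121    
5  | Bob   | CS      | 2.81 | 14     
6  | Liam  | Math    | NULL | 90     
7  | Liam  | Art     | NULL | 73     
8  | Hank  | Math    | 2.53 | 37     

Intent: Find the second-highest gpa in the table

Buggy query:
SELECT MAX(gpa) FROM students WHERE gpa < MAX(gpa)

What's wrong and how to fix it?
Bug: MAX(gpa) on the right of the comparison is an aggregate-in-WHERE error

Fix: Put the inner MAX in a scalar subquery

Corrected query:
SELECT MAX(gpa) FROM students WHERE gpa < (SELECT MAX(gpa) FROM students)

Result:
MAX(gpa)
--------
2.81    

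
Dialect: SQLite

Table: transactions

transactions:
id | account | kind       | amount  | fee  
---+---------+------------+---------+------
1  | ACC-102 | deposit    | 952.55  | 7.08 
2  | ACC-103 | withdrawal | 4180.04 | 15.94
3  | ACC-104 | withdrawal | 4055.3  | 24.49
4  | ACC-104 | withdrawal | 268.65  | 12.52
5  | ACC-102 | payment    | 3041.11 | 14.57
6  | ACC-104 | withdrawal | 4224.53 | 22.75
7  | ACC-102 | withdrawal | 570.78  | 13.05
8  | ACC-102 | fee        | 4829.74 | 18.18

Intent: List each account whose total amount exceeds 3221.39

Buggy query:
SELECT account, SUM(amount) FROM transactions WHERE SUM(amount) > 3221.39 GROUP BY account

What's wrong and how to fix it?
Bug: WHERE runs before GROUP BY, so aggregates aren't available there

Fix: Move the aggregate condition to a HAVING clause

Corrected query:
SELECT account, SUM(amount) FROM transactions GROUP BY account HAVING SUM(amount) > 3221.39

Result:
account | SUM(amount)
--------+------------
ACC-102 | 9394.18    
ACC-103 | 4180.04    
ACC-104 | 8548.48    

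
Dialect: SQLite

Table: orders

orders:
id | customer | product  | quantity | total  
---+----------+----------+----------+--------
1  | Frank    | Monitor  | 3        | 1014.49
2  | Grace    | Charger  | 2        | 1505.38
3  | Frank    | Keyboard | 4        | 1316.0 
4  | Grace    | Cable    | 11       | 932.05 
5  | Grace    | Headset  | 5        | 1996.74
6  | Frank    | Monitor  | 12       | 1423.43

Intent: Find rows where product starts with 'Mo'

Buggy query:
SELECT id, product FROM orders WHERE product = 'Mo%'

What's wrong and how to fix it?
Bug: Wildcards only work with LIKE; '=' treats '%' as a literal character

Fix: Replace '=' with LIKE so 'Mo%' is treated as a pattern

Corrected query:
SELECT id, product FROM orders WHERE product LIKE 'Mo%'

Result:
id | product
---+--------
1  | Monitor
6  | Monitor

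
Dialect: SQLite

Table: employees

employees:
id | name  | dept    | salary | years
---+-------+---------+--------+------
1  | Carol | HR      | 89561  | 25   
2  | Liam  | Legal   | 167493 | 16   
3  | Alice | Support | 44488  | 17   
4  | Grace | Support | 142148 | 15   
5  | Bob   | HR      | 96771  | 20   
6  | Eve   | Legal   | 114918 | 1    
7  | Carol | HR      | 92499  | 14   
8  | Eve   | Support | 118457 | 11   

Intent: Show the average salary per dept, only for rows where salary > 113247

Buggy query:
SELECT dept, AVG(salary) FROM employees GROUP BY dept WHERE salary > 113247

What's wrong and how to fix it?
Bug: WHERE cannot follow GROUP BY

Fix: Move the WHERE clause before GROUP BY

Corrected query:
SELECT dept, AVG(salary) FROM employees WHERE salary > 113247 GROUP BY dept

Result:
dept    | AVG(salary)
--------+------------
Legal   | 141205.5   
Support | 130302.5   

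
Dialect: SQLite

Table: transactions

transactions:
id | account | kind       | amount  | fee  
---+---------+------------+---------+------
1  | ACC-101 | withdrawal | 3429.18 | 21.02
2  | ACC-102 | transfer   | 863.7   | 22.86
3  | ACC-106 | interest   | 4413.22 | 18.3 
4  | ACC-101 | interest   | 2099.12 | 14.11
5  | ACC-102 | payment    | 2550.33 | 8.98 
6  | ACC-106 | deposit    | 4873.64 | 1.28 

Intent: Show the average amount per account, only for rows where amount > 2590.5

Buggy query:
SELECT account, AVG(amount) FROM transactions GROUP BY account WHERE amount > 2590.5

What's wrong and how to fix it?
Bug: Row-level WHERE must come before GROUP BY in the clause order

Fix: Move the WHERE clause before GROUP BY

Corrected query:
SELECT account, AVG(amount) FROM transactions WHERE amount > 2590.5 GROUP BY account

Result:
account | AVG(amount)
--------+------------
ACC-101 | 3429.18    
ACC-106 | 4643.43    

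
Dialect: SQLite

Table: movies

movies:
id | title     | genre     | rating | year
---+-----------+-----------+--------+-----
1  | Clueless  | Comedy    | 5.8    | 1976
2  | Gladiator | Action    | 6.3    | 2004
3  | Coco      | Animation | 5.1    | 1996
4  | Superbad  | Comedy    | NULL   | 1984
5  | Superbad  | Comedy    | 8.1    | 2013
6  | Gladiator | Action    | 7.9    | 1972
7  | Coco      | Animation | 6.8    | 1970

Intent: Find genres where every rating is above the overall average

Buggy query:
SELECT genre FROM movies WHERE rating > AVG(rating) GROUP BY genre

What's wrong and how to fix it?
Bug: WHERE evaluates per row before aggregation, so AVG() is unavailable

Fix: Use a subquery for AVG and a HAVING MIN(...) filter so the condition holds for every row in the group

Corrected query:
SELECT genre FROM movies GROUP BY genre HAVING MIN(rating) > (SELECT AVG(rating) FROM movies)

Result:
(no rows)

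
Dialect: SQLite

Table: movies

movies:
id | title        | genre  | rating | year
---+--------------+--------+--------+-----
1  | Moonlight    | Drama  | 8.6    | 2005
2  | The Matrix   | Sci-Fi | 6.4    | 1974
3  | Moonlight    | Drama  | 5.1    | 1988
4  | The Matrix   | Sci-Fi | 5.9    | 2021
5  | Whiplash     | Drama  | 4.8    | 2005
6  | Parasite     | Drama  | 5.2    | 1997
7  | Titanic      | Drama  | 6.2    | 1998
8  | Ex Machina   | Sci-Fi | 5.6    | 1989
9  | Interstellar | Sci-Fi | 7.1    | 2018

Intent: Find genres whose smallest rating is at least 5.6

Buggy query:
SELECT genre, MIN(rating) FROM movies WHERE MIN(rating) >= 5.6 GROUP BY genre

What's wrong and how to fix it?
Bug: MIN() in WHERE is a misuse of aggregate

Fix: Use HAVING for the per-group MIN condition

Corrected query:
SELECT genre, MIN(rating) FROM movies GROUP BY genre HAVING MIN(rating) >= 5.6

Result:
genre  | MIN(rating)
-------+------------
Sci-Fi | 5.6        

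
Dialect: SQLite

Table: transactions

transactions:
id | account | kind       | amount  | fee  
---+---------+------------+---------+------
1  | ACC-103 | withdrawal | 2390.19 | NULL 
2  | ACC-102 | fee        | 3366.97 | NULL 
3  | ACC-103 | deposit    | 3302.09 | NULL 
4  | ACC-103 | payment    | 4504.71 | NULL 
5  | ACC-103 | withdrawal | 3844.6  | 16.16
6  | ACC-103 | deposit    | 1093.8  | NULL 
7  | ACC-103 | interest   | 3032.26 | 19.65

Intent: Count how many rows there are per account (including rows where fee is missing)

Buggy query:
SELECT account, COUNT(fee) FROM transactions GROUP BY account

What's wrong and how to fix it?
Bug: COUNT(fee) skips NULLs, so groups with missing fee are undercounted

Fix: Use COUNT(*) to count all rows regardless of NULL

Corrected query:
SELECT account, COUNT(*) FROM transactions GROUP BY account

Result:
account | COUNT(*)
--------+---------
ACC-102 | 1       
ACC-103 | 6       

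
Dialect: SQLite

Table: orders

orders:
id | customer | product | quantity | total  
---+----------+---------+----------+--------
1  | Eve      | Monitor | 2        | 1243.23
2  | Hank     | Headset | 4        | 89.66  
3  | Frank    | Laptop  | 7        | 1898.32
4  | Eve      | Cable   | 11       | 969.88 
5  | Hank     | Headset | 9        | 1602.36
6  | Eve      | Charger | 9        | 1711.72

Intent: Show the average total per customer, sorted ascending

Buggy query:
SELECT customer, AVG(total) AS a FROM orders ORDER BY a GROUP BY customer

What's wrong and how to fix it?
Bug: ORDER BY appears before GROUP BY; SQL clause order requires GROUP BY first

Fix: Reorder: SELECT … FROM … GROUP BY … ORDER BY …

Corrected query:
SELECT customer, AVG(total) AS a FROM orders GROUP BY customer ORDER BY a

Result:
customer | a          
---------+------------
Hank     | 846.01     
Eve      | 1308.276667
Frank    | 1898.32    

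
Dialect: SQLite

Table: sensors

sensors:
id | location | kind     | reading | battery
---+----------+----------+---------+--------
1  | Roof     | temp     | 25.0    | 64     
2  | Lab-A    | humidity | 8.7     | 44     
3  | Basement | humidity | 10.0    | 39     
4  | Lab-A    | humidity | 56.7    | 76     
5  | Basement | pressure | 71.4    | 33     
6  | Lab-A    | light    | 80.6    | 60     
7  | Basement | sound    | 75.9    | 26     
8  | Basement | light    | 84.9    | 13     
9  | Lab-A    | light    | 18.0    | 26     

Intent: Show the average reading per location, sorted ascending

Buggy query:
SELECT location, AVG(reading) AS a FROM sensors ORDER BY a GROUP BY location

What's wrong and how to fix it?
Bug: GROUP BY must precede ORDER BY

Fix: Move ORDER BY to the end, after GROUP BY

Corrected query:
SELECT location, AVG(reading) AS a FROM sensors GROUP BY location ORDER BY a

Result:
location | a    
---------+------
Roof     | 25   
Lab-A    | 41   
Basement | 60.55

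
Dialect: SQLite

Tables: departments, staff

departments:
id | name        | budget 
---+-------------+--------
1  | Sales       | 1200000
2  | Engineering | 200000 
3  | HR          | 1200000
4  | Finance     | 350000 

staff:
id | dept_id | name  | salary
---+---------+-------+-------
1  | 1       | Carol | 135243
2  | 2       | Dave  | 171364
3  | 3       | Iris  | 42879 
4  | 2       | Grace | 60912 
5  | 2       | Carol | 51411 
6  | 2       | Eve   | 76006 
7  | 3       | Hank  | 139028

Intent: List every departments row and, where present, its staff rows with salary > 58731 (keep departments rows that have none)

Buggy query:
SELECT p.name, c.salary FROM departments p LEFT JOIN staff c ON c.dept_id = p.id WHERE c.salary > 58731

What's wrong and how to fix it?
Bug: A WHERE condition on the right-hand table after LEFT JOIN drops unmatched parents

Fix: Move the right-table condition into the ON clause so unmatched parents are kept

Corrected query:
SELECT p.name, c.salary FROM departments p LEFT JOIN staff c ON c.dept_id = p.id AND c.salary > 58731

Result:
name        | salary
------------+-------
Sales       | 135243
Engineering | 60912 
Engineering | 76006 
Engineering | 171364
HR          | 139028
Finance     | NULL  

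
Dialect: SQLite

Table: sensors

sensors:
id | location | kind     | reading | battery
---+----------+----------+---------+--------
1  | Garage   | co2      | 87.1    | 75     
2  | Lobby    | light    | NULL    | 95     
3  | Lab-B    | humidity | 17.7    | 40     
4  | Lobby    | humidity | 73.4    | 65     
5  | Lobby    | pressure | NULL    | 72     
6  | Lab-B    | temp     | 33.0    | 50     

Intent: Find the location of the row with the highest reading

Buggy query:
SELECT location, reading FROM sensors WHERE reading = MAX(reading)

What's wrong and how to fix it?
Bug: MAX(reading) is an aggregate and cannot be used directly in WHERE

Fix: Wrap MAX in a scalar subquery so WHERE compares against a single value

Corrected query:
SELECT location, reading FROM sensors WHERE reading = (SELECT MAX(reading) FROM sensors)

Result:
location | reading
---------+--------
Garage   | 87.1   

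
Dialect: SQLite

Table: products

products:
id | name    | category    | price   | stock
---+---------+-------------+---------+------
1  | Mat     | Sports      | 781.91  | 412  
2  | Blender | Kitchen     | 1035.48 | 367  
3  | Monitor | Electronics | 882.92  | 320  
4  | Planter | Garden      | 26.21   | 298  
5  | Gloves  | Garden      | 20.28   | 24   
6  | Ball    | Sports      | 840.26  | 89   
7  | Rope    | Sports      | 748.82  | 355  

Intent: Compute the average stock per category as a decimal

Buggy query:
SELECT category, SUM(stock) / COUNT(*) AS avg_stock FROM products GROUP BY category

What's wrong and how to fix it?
Bug: Both operands are integers, so '/' performs integer division and truncates

Fix: Multiply by 1.0 (or CAST to REAL) to force floating-point division

Corrected query:
SELECT category, SUM(stock) * 1.0 / COUNT(*) AS avg_stock FROM products GROUP BY category

Result:
category    | avg_stock 
------------+-----------
Electronics | 320       
Garden      | 161       
Kitchen     | 367       
Sports      | 285.333333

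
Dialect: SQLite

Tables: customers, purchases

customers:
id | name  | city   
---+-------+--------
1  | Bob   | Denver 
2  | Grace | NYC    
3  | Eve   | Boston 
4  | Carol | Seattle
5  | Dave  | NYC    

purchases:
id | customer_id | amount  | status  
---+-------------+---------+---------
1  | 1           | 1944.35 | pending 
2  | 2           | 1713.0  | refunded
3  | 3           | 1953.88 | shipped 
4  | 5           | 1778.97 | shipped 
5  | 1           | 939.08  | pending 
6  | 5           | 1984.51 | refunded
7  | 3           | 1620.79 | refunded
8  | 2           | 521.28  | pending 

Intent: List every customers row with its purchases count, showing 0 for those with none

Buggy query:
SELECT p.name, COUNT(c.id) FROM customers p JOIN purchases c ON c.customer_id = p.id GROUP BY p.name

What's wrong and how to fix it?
Bug: INNER JOIN drops customers rows that have no matching purchases rows

Fix: Use LEFT JOIN so parents without children still appear (COUNT(c.id) gives 0)

Corrected query:
SELECT p.name, COUNT(c.id) FROM customers p LEFT JOIN purchases c ON c.customer_id = p.id GROUP BY p.name

Result:
name  | COUNT(c.id)
------+------------
Bob   | 2          
Carol | 0          
Dave  | 2          
Eve   | 2          
Grace | 2          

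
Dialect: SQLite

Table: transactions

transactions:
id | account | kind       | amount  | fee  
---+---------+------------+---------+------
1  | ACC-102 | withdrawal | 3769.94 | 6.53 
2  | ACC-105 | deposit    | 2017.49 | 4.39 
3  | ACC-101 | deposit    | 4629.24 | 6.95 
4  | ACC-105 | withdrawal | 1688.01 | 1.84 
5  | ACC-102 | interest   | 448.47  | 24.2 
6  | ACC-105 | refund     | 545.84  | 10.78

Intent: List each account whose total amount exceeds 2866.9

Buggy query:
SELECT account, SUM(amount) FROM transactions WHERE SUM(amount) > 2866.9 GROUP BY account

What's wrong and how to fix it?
Bug: SUM(amount) is an aggregate, but WHERE filters rows before aggregation

Fix: Move the aggregate condition to a HAVING clause

Corrected query:
SELECT account, SUM(amount) FROM transactions GROUP BY account HAVING SUM(amount) > 2866.9

Result:
account | SUM(amount)
--------+------------
ACC-101 | 4629.24    
ACC-102 | 4218.41    
ACC-105 | 4251.34    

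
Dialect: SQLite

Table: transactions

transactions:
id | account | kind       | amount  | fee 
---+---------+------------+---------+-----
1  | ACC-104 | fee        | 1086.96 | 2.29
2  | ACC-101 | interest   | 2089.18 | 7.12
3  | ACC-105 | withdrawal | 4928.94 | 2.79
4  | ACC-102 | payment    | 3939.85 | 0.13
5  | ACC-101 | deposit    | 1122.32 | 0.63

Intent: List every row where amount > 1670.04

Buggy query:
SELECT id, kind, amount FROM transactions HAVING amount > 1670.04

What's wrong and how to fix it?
Bug: This is a non-aggregate query (no GROUP BY, no aggregates), so in SQLite the HAVING clause is invalid here; a row-level condition belongs in WHERE

Fix: Use WHERE for row-level filtering

Corrected query:
SELECT id, kind, amount FROM transactions WHERE amount > 1670.04

Result:
id | kind       | amount 
---+------------+--------
2  | interest   | 2089.18
3  | withdrawal | 4928.94
4  | payment    | 3939.85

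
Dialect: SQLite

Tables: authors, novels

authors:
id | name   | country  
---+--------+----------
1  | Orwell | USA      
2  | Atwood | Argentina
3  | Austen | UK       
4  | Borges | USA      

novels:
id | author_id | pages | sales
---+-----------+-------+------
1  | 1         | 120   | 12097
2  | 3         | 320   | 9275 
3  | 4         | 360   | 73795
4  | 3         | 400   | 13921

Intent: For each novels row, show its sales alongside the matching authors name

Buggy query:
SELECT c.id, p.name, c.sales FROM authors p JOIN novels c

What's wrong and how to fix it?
Bug: Missing join condition: each novels row is matched to all authors rows instead of just its own

Fix: Specify the join condition linking the foreign key to the parent id

Corrected query:
SELECT c.id, p.name, c.sales FROM authors p JOIN novels c ON c.author_id = p.id

Result:
id | name   | sales
---+--------+------
1  | Orwell | 12097
2  | Austen | 9275 
3  | Borges | 73795
4  | Austen | 13921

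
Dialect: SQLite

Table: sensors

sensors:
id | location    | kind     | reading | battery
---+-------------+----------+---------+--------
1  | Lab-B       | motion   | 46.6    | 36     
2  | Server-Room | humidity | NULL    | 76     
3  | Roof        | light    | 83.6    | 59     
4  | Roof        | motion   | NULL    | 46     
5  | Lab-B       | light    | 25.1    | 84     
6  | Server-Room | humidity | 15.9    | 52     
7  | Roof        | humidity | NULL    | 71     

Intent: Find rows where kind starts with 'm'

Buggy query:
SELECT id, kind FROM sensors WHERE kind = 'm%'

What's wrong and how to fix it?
Bug: Wildcards only work with LIKE; '=' treats '%' as a literal character

Fix: Use LIKE for wildcard pattern matching

Corrected query:
SELECT id, kind FROM sensors WHERE kind LIKE 'm%'

Result:
id | kind  
---+-------
1  | motion
4  | motion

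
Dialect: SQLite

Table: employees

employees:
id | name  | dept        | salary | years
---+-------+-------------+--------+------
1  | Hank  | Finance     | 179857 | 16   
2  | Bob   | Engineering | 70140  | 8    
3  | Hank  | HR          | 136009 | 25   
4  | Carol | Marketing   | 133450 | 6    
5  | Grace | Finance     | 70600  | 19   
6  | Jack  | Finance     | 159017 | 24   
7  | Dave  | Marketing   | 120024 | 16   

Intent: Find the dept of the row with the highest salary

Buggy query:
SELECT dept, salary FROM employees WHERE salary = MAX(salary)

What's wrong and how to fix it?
Bug: WHERE is evaluated per row; an aggregate over the whole table isn't defined there

Fix: Wrap MAX in a scalar subquery so WHERE compares against a single value

Corrected query:
SELECT dept, salary FROM employees WHERE salary = (SELECT MAX(salary) FROM employees)

Result:
dept    | salary
--------+-------
Finance | 179857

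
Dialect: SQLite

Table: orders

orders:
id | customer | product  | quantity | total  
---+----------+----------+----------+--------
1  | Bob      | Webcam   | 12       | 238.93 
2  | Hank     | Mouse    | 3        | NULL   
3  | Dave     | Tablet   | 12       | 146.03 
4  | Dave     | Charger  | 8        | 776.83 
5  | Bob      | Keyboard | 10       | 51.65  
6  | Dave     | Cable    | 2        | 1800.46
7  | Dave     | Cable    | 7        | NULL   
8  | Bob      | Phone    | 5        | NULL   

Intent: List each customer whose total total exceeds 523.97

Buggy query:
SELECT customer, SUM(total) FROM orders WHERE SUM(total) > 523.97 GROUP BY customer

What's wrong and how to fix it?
Bug: SUM(total) is an aggregate, but WHERE filters rows before aggregation

Fix: Move the aggregate condition to a HAVING clause

Corrected query:
SELECT customer, SUM(total) FROM orders GROUP BY customer HAVING SUM(total) > 523.97

Result:
customer | SUM(total)
---------+-----------
Dave     | 2723.32   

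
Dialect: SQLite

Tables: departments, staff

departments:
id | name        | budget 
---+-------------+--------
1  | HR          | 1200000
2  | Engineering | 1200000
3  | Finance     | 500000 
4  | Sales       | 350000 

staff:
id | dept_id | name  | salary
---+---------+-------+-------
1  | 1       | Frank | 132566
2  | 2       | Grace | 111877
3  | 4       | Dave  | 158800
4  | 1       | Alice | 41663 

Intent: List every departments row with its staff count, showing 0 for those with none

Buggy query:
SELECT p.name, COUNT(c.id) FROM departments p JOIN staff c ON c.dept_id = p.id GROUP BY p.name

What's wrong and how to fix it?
Bug: An inner join excludes parents with zero children

Fix: Use LEFT JOIN so parents without children still appear (COUNT(c.id) gives 0)

Corrected query:
SELECT p.name, COUNT(c.id) FROM departments p LEFT JOIN staff c ON c.dept_id = p.id GROUP BY p.name

Result:
name        | COUNT(c.id)
------------+------------
Engineering | 1          
Finance     | 0          
HR          | 2          
Sales       | 1          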